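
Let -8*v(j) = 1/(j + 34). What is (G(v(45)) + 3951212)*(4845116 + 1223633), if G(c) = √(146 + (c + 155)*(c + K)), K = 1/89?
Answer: 23978913873788 + 6068749*√466654340177/56248 ≈ 2.3979e+13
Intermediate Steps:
v(j) = -1/(8*(34 + j)) (v(j) = -1/(8*(j + 34)) = -1/(8*(34 + j)))
K = 1/89 ≈ 0.011236
G(c) = √(146 + (155 + c)*(1/89 + c)) (G(c) = √(146 + (c + 155)*(c + 1/89)) = √(146 + (155 + c)*(1/89 + c)))
(G(v(45)) + 3951212)*(4845116 + 1223633) = (√(1170261 + 7921*(-1/(272 + 8*45))² + 1227844*(-1/(272 + 8*45)))/89 + 3951212)*(4845116 + 1223633) = (√(1170261 + 7921*(-1/(272 + 360))² + 1227844*(-1/(272 + 360)))/89 + 3951212)*6068749 = (√(1170261 + 7921*(-1/632)² + 1227844*(-1/632))/89 + 3951212)*6068749 = (√(1170261 + 7921*(1/399424) - 306961/158)/89 + 3951212)*6068749 = (√(1170261 + 7921/399424 - 306961/158)/89 + 3951212)*6068749 = (√(466654340177/399424)/89 + 3951212)*6068749 = ((√466654340177/632)/89 + 3951212)*6068749 = (√466654340177/56248 + 3951212)*6068749 = (3951212 + √466654340177/56248)*6068749 = 23978913873788 + 6068749*√466654340177/56248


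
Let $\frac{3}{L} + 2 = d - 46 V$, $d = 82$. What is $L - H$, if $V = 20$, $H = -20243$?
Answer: $\frac{5668039}{280} \approx 20243.0$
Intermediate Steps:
$L = - \frac{1}{280}$ ($L = \frac{3}{-2 + \left(82 - 920\right)} = \frac{3}{-2 - 838} = \frac{3}{-840} = 3 \left(- \frac{1}{840}\right) = - \frac{1}{280} \approx -0.0035714$)
$L - H = - \frac{1}{280} - -20243 = - \frac{1}{280} + 20243 = \frac{5668039}{280}$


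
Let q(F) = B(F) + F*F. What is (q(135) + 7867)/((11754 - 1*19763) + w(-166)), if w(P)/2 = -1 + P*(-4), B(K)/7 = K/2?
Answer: -53129/13366 ≈ -3.9749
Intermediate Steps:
B(K) = 7*K/2 (B(K) = 7*(K/2) = 7*K/2)
w(P) = -2 - 8*P (w(P) = 2*(-1 + P*(-4)) = 2*(-1 - 4*P) = -2 - 8*P)
q(F) = F² + 7*F/2 (q(F) = 7*F/2 + F*F = 7*F/2 + F² = F² + 7*F/2)
(q(135) + 7867)/((11754 - 1*19763) + w(-166)) = ((½)*135*(7 + 2*135) + 7867)/((11754 - 1*19763) + (-2 - 8*(-166))) = ((½)*135*(7 + 270) + 7867)/((11754 - 19763) + (-2 + 1328)) = ((½)*135*277 + 7867)/(-8009 + 1326) = (37395/2 + 7867)/(-6683) = (53129/2)*(-1/6683) = -53129/13366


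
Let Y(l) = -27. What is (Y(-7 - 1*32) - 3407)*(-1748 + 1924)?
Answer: -604384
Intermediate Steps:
(Y(-7 - 1*32) - 3407)*(-1748 + 1924) = (-27 - 3407)*(-1748 + 1924) = -3434*176 = -604384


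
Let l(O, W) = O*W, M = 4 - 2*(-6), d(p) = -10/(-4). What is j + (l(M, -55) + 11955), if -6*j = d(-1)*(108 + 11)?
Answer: 132305/12 ≈ 11025.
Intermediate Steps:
d(p) = 5/2 (d(p) = -10*(-¼) = 5/2)
M = 16 (M = 4 + 12 = 16)
j = -595/12 (j = -5*(108 + 11)/12 = -5*119/12 = -⅙*595/2 = -595/12 ≈ -49.583)
j + (l(M, -55) + 11955) = -595/12 + (16*(-55) + 11955) = -595/12 + (-880 + 11955) = -595/12 + 11075 = 132305/12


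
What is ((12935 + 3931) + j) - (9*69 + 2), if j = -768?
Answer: 15475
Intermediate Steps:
((12935 + 3931) + j) - (9*69 + 2) = ((12935 + 3931) - 768) - (9*69 + 2) = (16866 - 768) - (621 + 2) = 16098 - 1*623 = 16098 - 623 = 15475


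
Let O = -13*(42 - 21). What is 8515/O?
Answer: -655/21 ≈ -31.190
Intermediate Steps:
O = -273 (O = -13*21 = -273)
8515/O = 8515/(-273) = 8515*(-1/273) = -655/21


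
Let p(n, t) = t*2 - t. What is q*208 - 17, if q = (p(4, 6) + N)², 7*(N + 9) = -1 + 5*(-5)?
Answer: 458639/49 ≈ 9360.0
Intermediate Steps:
p(n, t) = t (p(n, t) = 2*t - t = t)
N = -89/7 (N = -9 + (-1 + 5*(-5))/7 = -9 + (-1 - 25)/7 = -9 + (⅐)*(-26) = -9 - 26/7 = -89/7 ≈ -12.714)
q = 2209/49 (q = (6 - 89/7)² = (-47/7)² = 2209/49 ≈ 45.082)
q*208 - 17 = (2209/49)*208 - 17 = 459472/49 - 17 = 458639/49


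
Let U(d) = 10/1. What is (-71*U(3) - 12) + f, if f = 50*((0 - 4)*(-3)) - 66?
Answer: -188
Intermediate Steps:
U(d) = 10 (U(d) = 10*1 = 10)
f = 534 (f = 50*(-4*(-3)) - 66 = 50*12 - 66 = 600 - 66 = 534)
(-71*U(3) - 12) + f = (-71*10 - 12) + 534 = (-710 - 12) + 534 = -722 + 534 = -188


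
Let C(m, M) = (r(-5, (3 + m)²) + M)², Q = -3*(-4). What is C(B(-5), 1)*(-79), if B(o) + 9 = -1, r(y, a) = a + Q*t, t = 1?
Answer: -303676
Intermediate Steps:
Q = 12
r(y, a) = 12 + a (r(y, a) = a + 12*1 = a + 12 = 12 + a)
B(o) = -10 (B(o) = -9 - 1 = -10)
C(m, M) = (12 + M + (3 + m)²)² (C(m, M) = ((12 + (3 + m)²) + M)² = (12 + M + (3 + m)²)²)
C(B(-5), 1)*(-79) = (12 + 1 + (3 - 10)²)²*(-79) = (12 + 1 + (-7)²)²*(-79) = (12 + 1 + 49)²*(-79) = 62²*(-79) = 3844*(-79) = -303676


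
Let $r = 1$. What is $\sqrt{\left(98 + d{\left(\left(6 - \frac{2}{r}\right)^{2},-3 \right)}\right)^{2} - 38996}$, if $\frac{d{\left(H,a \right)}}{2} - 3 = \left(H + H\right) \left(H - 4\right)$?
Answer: $2 \sqrt{180347} \approx 849.35$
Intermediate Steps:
$d{\left(H,a \right)} = 6 + 4 H \left(-4 + H\right)$ ($d{\left(H,a \right)} = 6 + 2 \left(H + H\right) \left(H - 4\right) = 6 + 2 \cdot 2 H \left(-4 + H\right) = 6 + 4 H \left(-4 + H\right)$)
$\sqrt{\left(98 + d{\left(\left(6 - \frac{2}{r}\right)^{2},-3 \right)}\right)^{2} - 38996} = \sqrt{\left(98 + \left(6 - 16 \left(6 - \frac{2}{1}\right)^{2} + 4 \left(\left(6 - \frac{2}{1}\right)^{2}\right)^{2}\right)\right)^{2} - 38996} = \sqrt{\left(98 + \left(6 - 16 \left(6 - 2\right)^{2} + 4 \left(\left(6 - 2\right)^{2}\right)^{2}\right)\right)^{2} - 38996} = \sqrt{\left(98 + \left(6 - 16 \cdot 4^{2} + 4 \left(4^{2}\right)^{2}\right)\right)^{2} - 38996} = \sqrt{\left(98 + \left(6 - 256 + 4 \cdot 16^{2}\right)\right)^{2} - 38996} = \sqrt{\left(98 + \left(6 - 256 + 4 \cdot 256\right)\right)^{2} - 38996} = \sqrt{\left(98 + \left(6 - 256 + 1024\right)\right)^{2} - 38996} = \sqrt{\left(98 + 774\right)^{2} - 38996} = \sqrt{872^{2} - 38996} = \sqrt{760384 - 38996} = \sqrt{721388} = 2 \sqrt{180347}$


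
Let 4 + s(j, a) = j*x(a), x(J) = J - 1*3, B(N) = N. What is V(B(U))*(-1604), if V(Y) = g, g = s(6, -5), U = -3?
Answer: 83408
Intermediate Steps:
x(J) = -3 + J (x(J) = J - 3 = -3 + J)
s(j, a) = -4 + j*(-3 + a)
g = -52 (g = -4 + 6*(-3 - 5) = -4 + 6*(-8) = -4 - 48 = -52)
V(Y) = -52
V(B(U))*(-1604) = -52*(-1604) = 83408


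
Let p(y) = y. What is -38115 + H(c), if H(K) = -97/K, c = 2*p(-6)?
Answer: -457283/12 ≈ -38107.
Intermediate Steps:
c = -12 (c = 2*(-6) = -12)
-38115 + H(c) = -38115 - 97/(-12) = -38115 - 97*(-1/12) = -38115 + 97/12 = -457283/12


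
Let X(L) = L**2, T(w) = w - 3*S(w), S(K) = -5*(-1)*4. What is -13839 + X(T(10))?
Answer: -11339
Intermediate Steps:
S(K) = 20 (S(K) = 5*4 = 20)
T(w) = -60 + w (T(w) = w - 3*20 = w - 60 = -60 + w)
-13839 + X(T(10)) = -13839 + (-60 + 10)**2 = -13839 + (-50)**2 = -13839 + 2500 = -11339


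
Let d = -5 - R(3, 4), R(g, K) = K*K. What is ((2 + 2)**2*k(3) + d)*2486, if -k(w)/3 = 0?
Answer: -52206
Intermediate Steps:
R(g, K) = K**2
k(w) = 0 (k(w) = -3*0 = 0)
d = -21 (d = -5 - 1*4**2 = -5 - 1*16 = -5 - 16 = -21)
((2 + 2)**2*k(3) + d)*2486 = ((2 + 2)**2*0 - 21)*2486 = (4**2*0 - 21)*2486 = (16*0 - 21)*2486 = (0 - 21)*2486 = -21*2486 = -52206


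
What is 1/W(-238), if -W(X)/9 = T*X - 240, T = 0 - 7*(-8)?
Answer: 1/122112 ≈ 8.1892e-6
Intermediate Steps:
T = 56 (T = 0 + 56 = 56)
W(X) = 2160 - 504*X (W(X) = -9*(56*X - 240) = -9*(-240 + 56*X) = 2160 - 504*X)
1/W(-238) = 1/(2160 - 504*(-238)) = 1/(2160 + 119952) = 1/122112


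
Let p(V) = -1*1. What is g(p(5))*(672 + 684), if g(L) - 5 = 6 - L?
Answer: 16272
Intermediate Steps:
p(V) = -1
g(L) = 11 - L (g(L) = 5 + (6 - L) = 11 - L)
g(p(5))*(672 + 684) = (11 - 1*(-1))*(672 + 684) = (11 + 1)*1356 = 12*1356 = 16272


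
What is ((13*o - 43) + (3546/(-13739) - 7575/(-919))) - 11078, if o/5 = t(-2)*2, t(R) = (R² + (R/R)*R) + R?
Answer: -140314499910/12626141 ≈ -11113.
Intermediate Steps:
t(R) = R² + 2*R (t(R) = (R² + 1*R) + R = (R² + R) + R = (R + R²) + R = R² + 2*R)
o = 0 (o = 5*(-2*(2 - 2)*2) = 5*(-2*0*2) = 5*(0*2) = 5*0 = 0)
((13*o - 43) + (3546/(-13739) - 7575/(-919))) - 11078 = ((13*0 - 43) + (3546/(-13739) - 7575/(-919))) - 11078 = ((0 - 43) + (3546*(-1/13739) - 7575*(-1/919))) - 11078 = (-43 + (-3546/13739 + 7575/919)) - 11078 = (-43 + 100814151/12626141) - 11078 = -442109912/12626141 - 11078 = -140314499910/12626141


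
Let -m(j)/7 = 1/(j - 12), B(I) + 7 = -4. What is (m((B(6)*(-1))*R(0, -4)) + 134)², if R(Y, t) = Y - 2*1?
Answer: 20820969/1156 ≈ 18011.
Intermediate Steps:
R(Y, t) = -2 + Y (R(Y, t) = Y - 2 = -2 + Y)
B(I) = -11 (B(I) = -7 - 4 = -11)
m(j) = -7/(-12 + j) (m(j) = -7/(j - 12) = -7/(-12 + j))
(m((B(6)*(-1))*R(0, -4)) + 134)² = (-7/(-12 + (-11*(-1))*(-2 + 0)) + 134)² = (-7/(-12 + 11*(-2)) + 134)² = (-7/(-12 - 22) + 134)² = (-7/(-34) + 134)² = (-7*(-1/34) + 134)² = (7/34 + 134)² = (4563/34)² = 20820969/1156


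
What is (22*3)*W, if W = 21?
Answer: 1386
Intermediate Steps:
(22*3)*W = (22*3)*21 = 66*21 = 1386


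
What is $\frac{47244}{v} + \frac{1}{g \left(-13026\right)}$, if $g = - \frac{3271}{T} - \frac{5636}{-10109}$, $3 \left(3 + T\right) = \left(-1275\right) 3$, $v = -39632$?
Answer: $- \frac{1032595083926343}{866204446154996} \approx -1.1921$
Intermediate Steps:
$T = -1278$ ($T = -3 + \frac{\left(-1275\right) 3}{3} = -3 + \frac{1}{3} \left(-3825\right) = -3 - 1275 = -1278$)
$g = \frac{40269347}{12919302}$ ($g = - \frac{3271}{-1278} - \frac{5636}{-10109} = \left(-3271\right) \left(- \frac{1}{1278}\right) - - \frac{5636}{10109} = \frac{3271}{1278} + \frac{5636}{10109} = \frac{40269347}{12919302} \approx 3.117$)
$\frac{47244}{v} + \frac{1}{g \left(-13026\right)} = \frac{47244}{-39632} + \frac{1}{\frac{40269347}{12919302} \left(-13026\right)} = 47244 \left(- \frac{1}{39632}\right) + \frac{12919302}{40269347} \left(- \frac{1}{13026}\right) = - \frac{11811}{9908} - \frac{2153217}{87424752337} = - \frac{1032595083926343}{866204446154996}$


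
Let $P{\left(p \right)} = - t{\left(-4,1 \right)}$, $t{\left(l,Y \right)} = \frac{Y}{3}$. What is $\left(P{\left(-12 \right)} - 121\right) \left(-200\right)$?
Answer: $\frac{72800}{3} \approx 24267.0$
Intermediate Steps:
$t{\left(l,Y \right)} = \frac{Y}{3}$ ($t{\left(l,Y \right)} = Y \frac{1}{3} = \frac{Y}{3}$)
$P{\left(p \right)} = - \frac{1}{3}$
$\left(P{\left(-12 \right)} - 121\right) \left(-200\right) = \left(- \frac{1}{3} - 121\right) \left(-200\right) = \left(- \frac{364}{3}\right) \left(-200\right) = \frac{72800}{3}$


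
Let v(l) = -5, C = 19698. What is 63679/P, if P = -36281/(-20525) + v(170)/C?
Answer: 25745512034550/714560513 ≈ 36030.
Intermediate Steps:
P = 714560513/404301450 (P = -36281/(-20525) - 5/19698 = -36281*(-1/20525) - 5*1/19698 = 36281/20525 - 5/19698 = 714560513/404301450 ≈ 1.7674)
63679/P = 63679/(714560513/404301450) = 63679*(404301450/714560513) = 25745512034550/714560513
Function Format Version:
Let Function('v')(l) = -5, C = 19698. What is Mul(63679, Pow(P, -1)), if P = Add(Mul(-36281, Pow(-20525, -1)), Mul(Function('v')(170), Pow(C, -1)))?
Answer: Rational(25745512034550, 714560513) ≈ 36030.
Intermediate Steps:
P = Rational(714560513, 404301450) (P = Add(Mul(-36281, Pow(-20525, -1)), Mul(-5, Pow(19698, -1))) = Add(Mul(-36281, Rational(-1, 20525)), Mul(-5, Rational(1, 19698))) = Add(Rational(36281, 20525), Rational(-5, 19698)) = Rational(714560513, 404301450) ≈ 1.7674)
Mul(63679, Pow(P, -1)) = Mul(63679, Pow(Rational(714560513, 404301450), -1)) = Mul(63679, Rational(404301450, 714560513)) = Rational(25745512034550, 714560513)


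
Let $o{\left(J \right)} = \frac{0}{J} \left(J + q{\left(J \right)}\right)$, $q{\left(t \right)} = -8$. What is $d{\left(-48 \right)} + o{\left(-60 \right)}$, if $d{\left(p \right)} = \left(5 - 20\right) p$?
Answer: $720$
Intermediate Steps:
$d{\left(p \right)} = - 15 p$ ($d{\left(p \right)} = \left(5 - 20\right) p = - 15 p$)
$o{\left(J \right)} = 0$ ($o{\left(J \right)} = \frac{0}{J} \left(J - 8\right) = 0 \left(-8 + J\right) = 0$)
$d{\left(-48 \right)} + o{\left(-60 \right)} = \left(-15\right) \left(-48\right) + 0 = 720 + 0 = 720$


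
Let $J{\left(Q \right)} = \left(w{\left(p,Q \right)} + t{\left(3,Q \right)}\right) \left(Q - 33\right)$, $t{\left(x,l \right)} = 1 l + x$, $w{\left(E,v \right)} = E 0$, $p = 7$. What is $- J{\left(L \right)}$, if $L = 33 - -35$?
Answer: $-2485$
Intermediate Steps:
$L = 68$ ($L = 33 + 35 = 68$)
$w{\left(E,v \right)} = 0$
$t{\left(x,l \right)} = l + x$
$J{\left(Q \right)} = \left(-33 + Q\right) \left(3 + Q\right)$ ($J{\left(Q \right)} = \left(0 + \left(Q + 3\right)\right) \left(Q - 33\right) = \left(0 + \left(3 + Q\right)\right) \left(-33 + Q\right) = \left(3 + Q\right) \left(-33 + Q\right) = \left(-33 + Q\right) \left(3 + Q\right)$)
$- J{\left(L \right)} = - (-99 + 68^{2} - 2040) = - (-99 + 4624 - 2040) = \left(-1\right) 2485 = -2485$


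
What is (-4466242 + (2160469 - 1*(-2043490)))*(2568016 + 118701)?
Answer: -704680194911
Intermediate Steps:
(-4466242 + (2160469 - 1*(-2043490)))*(2568016 + 118701) = (-4466242 + (2160469 + 2043490))*2686717 = (-4466242 + 4203959)*2686717 = -262283*2686717 = -704680194911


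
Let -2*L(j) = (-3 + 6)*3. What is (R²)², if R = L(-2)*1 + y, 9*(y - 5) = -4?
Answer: 1/104976 ≈ 9.5260e-6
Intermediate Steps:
y = 41/9 (y = 5 + (⅑)*(-4) = 5 - 4/9 = 41/9 ≈ 4.5556)
L(j) = -9/2 (L(j) = -(-3 + 6)*3/2 = -3*3/2 = -½*9 = -9/2)
R = 1/18 (R = -9/2*1 + 41/9 = -9/2 + 41/9 = 1/18 ≈ 0.055556)
(R²)² = ((1/18)²)² = (1/324)² = 1/104976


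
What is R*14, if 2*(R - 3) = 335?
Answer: 2387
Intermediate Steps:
R = 341/2 (R = 3 + (1/2)*335 = 3 + 335/2 = 341/2 ≈ 170.50)
R*14 = (341/2)*14 = 2387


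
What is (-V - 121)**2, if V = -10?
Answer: 12321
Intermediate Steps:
(-V - 121)**2 = (-1*(-10) - 121)**2 = (10 - 121)**2 = (-111)**2 = 12321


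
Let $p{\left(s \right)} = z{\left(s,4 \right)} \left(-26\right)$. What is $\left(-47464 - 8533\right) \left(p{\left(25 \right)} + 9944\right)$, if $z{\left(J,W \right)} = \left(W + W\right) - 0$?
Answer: $-545186792$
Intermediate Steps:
$z{\left(J,W \right)} = 2 W$ ($z{\left(J,W \right)} = 2 W + 0 = 2 W$)
$p{\left(s \right)} = -208$ ($p{\left(s \right)} = 2 \cdot 4 \left(-26\right) = 8 \left(-26\right) = -208$)
$\left(-47464 - 8533\right) \left(p{\left(25 \right)} + 9944\right) = \left(-47464 - 8533\right) \left(-208 + 9944\right) = \left(-55997\right) 9736 = -545186792$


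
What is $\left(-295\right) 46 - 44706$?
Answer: $-58276$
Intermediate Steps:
$\left(-295\right) 46 - 44706 = -13570 - 44706 = -58276$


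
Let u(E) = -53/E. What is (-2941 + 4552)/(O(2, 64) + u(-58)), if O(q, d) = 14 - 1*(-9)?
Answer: 93438/1387 ≈ 67.367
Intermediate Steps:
O(q, d) = 23 (O(q, d) = 14 + 9 = 23)
(-2941 + 4552)/(O(2, 64) + u(-58)) = (-2941 + 4552)/(23 - 53/(-58)) = 1611/(23 - 53*(-1/58)) = 1611/(23 + 53/58) = 1611/(1387/58) = 1611*(58/1387) = 93438/1387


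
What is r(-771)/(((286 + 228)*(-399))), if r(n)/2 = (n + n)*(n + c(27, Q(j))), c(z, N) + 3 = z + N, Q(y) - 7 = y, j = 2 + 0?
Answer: -1476/133 ≈ -11.098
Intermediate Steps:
j = 2
Q(y) = 7 + y
c(z, N) = -3 + N + z (c(z, N) = -3 + (z + N) = -3 + (N + z) = -3 + N + z)
r(n) = 4*n*(33 + n) (r(n) = 2*((n + n)*(n + (-3 + (7 + 2) + 27))) = 2*((2*n)*(n + (-3 + 9 + 27))) = 2*((2*n)*(n + 33)) = 2*((2*n)*(33 + n)) = 2*(2*n*(33 + n)) = 4*n*(33 + n))
r(-771)/(((286 + 228)*(-399))) = (4*(-771)*(33 - 771))/(((286 + 228)*(-399))) = (4*(-771)*(-738))/((514*(-399))) = 2275992/(-205086) = 2275992*(-1/205086) = -1476/133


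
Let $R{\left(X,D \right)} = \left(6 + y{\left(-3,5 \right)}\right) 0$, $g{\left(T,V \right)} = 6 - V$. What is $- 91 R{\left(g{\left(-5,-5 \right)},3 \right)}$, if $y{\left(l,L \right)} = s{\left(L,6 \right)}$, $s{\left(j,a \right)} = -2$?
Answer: $0$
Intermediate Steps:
$y{\left(l,L \right)} = -2$
$R{\left(X,D \right)} = 0$ ($R{\left(X,D \right)} = \left(6 - 2\right) 0 = 4 \cdot 0 = 0$)
$- 91 R{\left(g{\left(-5,-5 \right)},3 \right)} = \left(-91\right) 0 = 0$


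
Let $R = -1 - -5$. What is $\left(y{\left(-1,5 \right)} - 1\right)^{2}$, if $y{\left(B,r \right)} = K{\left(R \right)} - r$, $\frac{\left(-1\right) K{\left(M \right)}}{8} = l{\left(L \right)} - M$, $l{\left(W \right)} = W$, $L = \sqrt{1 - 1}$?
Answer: $676$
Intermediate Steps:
$L = 0$ ($L = \sqrt{0} = 0$)
$R = 4$ ($R = -1 + 5 = 4$)
$K{\left(M \right)} = 8 M$ ($K{\left(M \right)} = - 8 \left(0 - M\right) = - 8 \left(- M\right) = 8 M$)
$y{\left(B,r \right)} = 32 - r$ ($y{\left(B,r \right)} = 8 \cdot 4 - r = 32 - r$)
$\left(y{\left(-1,5 \right)} - 1\right)^{2} = \left(\left(32 - 5\right) - 1\right)^{2} = \left(27 - 1\right)^{2} = 26^{2} = 676$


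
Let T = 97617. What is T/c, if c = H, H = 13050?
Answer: 32539/4350 ≈ 7.4802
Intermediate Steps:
c = 13050
T/c = 97617/13050 = 97617*(1/13050) = 32539/4350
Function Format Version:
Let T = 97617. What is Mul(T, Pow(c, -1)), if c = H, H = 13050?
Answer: Rational(32539, 4350) ≈ 7.4802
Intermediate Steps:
c = 13050
Mul(T, Pow(c, -1)) = Mul(97617, Pow(13050, -1)) = Mul(97617, Rational(1, 13050)) = Rational(32539, 4350)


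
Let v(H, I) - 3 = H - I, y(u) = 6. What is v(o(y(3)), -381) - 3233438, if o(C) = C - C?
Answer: -3233054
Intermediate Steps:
o(C) = 0
v(H, I) = 3 + H - I (v(H, I) = 3 + (H - I) = 3 + H - I)
v(o(y(3)), -381) - 3233438 = (3 + 0 - 1*(-381)) - 3233438 = (3 + 0 + 381) - 3233438 = 384 - 3233438 = -3233054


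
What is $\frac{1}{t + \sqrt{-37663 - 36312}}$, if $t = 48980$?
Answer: $\frac{9796}{479822875} - \frac{i \sqrt{2959}}{479822875} \approx 2.0416 \cdot 10^{-5} - 1.1337 \cdot 10^{-7} i$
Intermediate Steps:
$\frac{1}{t + \sqrt{-37663 - 36312}} = \frac{1}{48980 + \sqrt{-37663 - 36312}} = \frac{1}{48980 + \sqrt{-73975}} = \frac{1}{48980 + 5 i \sqrt{2959}}$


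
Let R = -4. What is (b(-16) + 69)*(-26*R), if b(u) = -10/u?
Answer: 7241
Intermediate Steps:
(b(-16) + 69)*(-26*R) = (-10/(-16) + 69)*(-26*(-4)) = (-10*(-1/16) + 69)*104 = (5/8 + 69)*104 = (557/8)*104 = 7241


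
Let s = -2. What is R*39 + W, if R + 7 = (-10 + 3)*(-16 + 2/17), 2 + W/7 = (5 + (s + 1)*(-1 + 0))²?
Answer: 73115/17 ≈ 4300.9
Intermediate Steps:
W = 238 (W = -14 + 7*(5 + (-2 + 1)*(-1 + 0))² = -14 + 7*(5 - 1*(-1))² = -14 + 7*(5 + 1)² = -14 + 7*6² = -14 + 7*36 = -14 + 252 = 238)
R = 1771/17 (R = -7 + (-10 + 3)*(-16 + 2/17) = -7 - 7*(-16 + 2*(1/17)) = -7 - 7*(-16 + 2/17) = -7 - 7*(-270/17) = -7 + 1890/17 = 1771/17 ≈ 104.18)
R*39 + W = (1771/17)*39 + 238 = 69069/17 + 238 = 73115/17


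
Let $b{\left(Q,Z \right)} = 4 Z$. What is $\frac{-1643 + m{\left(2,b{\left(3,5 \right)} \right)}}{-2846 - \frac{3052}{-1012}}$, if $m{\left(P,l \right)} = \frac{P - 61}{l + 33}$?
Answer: $\frac{22045914}{38121575} \approx 0.57831$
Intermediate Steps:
$m{\left(P,l \right)} = \frac{-61 + P}{33 + l}$
$\frac{-1643 + m{\left(2,b{\left(3,5 \right)} \right)}}{-2846 - \frac{3052}{-1012}} = \frac{-1643 + \frac{-61 + 2}{33 + 4 \cdot 5}}{-2846 - \frac{3052}{-1012}} = \frac{-1643 + \frac{1}{33 + 20} \left(-59\right)}{-2846 - - \frac{763}{253}} = \frac{-1643 + \frac{1}{53} \left(-59\right)}{-2846 + \frac{763}{253}} = \frac{-1643 + \frac{1}{53} \left(-59\right)}{- \frac{719275}{253}} = \left(-1643 - \frac{59}{53}\right) \left(- \frac{253}{719275}\right) = \left(- \frac{87138}{53}\right) \left(- \frac{253}{719275}\right) = \frac{22045914}{38121575}$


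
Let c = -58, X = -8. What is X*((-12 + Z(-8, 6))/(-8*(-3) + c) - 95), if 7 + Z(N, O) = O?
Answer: 12868/17 ≈ 756.94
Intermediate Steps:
Z(N, O) = -7 + O
X*((-12 + Z(-8, 6))/(-8*(-3) + c) - 95) = -8*((-12 + (-7 + 6))/(-8*(-3) - 58) - 95) = -8*((-12 - 1)/(24 - 58) - 95) = -8*(-13/(-34) - 95) = -8*(-13*(-1/34) - 95) = -8*(13/34 - 95) = -8*(-3217/34) = 12868/17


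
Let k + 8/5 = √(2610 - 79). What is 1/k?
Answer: 40/63211 + 25*√2531/63211 ≈ 0.020530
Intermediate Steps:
k = -8/5 + √2531 (k = -8/5 + √(2610 - 79) = -8/5 + √2531 ≈ 48.709)
1/k = 1/(-8/5 + √2531)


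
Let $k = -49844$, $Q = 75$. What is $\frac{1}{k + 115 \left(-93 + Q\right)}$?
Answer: $- \frac{1}{51914} \approx -1.9263 \cdot 10^{-5}$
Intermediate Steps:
$\frac{1}{k + 115 \left(-93 + Q\right)} = \frac{1}{-49844 + 115 \left(-93 + 75\right)} = \frac{1}{-49844 + 115 \left(-18\right)} = \frac{1}{-49844 - 2070} = \frac{1}{-51914} = - \frac{1}{51914}$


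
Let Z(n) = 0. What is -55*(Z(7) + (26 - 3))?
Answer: -1265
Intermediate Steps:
-55*(Z(7) + (26 - 3)) = -55*(0 + (26 - 3)) = -55*(0 + 23) = -55*23 = -1265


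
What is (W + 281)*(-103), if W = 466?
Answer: -76941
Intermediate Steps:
(W + 281)*(-103) = (466 + 281)*(-103) = 747*(-103) = -76941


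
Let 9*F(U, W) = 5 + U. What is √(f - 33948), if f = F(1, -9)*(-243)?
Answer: 3*I*√3790 ≈ 184.69*I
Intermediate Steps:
F(U, W) = 5/9 + U/9 (F(U, W) = (5 + U)/9 = 5/9 + U/9)
f = -162 (f = (5/9 + (⅑)*1)*(-243) = (5/9 + ⅑)*(-243) = (⅔)*(-243) = -162)
√(f - 33948) = √(-162 - 33948) = √(-34110) = 3*I*√3790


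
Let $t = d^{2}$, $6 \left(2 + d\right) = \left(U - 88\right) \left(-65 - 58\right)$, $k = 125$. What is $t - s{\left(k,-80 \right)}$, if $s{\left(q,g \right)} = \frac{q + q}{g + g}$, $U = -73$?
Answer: $\frac{174081661}{16} \approx 1.088 \cdot 10^{7}$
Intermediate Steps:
$d = \frac{6597}{2}$ ($d = -2 + \frac{\left(-73 - 88\right) \left(-65 - 58\right)}{6} = -2 + \frac{\left(-161\right) \left(-123\right)}{6} = -2 + \frac{1}{6} \cdot 19803 = -2 + \frac{6601}{2} = \frac{6597}{2} \approx 3298.5$)
$s{\left(q,g \right)} = \frac{q}{g}$ ($s{\left(q,g \right)} = \frac{2 q}{2 g} = 2 q \frac{1}{2 g} = \frac{q}{g}$)
$t = \frac{43520409}{4}$ ($t = \left(\frac{6597}{2}\right)^{2} = \frac{43520409}{4} \approx 1.088 \cdot 10^{7}$)
$t - s{\left(k,-80 \right)} = \frac{43520409}{4} - \frac{125}{-80} = \frac{43520409}{4} - 125 \left(- \frac{1}{80}\right) = \frac{43520409}{4} - - \frac{25}{16} = \frac{43520409}{4} + \frac{25}{16} = \frac{174081661}{16}$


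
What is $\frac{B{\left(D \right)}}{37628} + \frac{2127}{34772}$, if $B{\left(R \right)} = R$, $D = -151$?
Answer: $\frac{9348023}{163550102} \approx 0.057157$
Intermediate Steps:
$\frac{B{\left(D \right)}}{37628} + \frac{2127}{34772} = - \frac{151}{37628} + \frac{2127}{34772} = \frac{9348023}{163550102}$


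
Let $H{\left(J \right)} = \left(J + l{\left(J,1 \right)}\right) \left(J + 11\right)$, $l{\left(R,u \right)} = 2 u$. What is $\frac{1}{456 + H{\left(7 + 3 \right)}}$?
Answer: $\frac{1}{708} \approx 0.0014124$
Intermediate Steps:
$H{\left(J \right)} = \left(2 + J\right) \left(11 + J\right)$ ($H{\left(J \right)} = \left(J + 2 \cdot 1\right) \left(J + 11\right) = \left(J + 2\right) \left(11 + J\right) = \left(2 + J\right) \left(11 + J\right)$)
$\frac{1}{456 + H{\left(7 + 3 \right)}} = \frac{1}{456 + \left(22 + \left(7 + 3\right)^{2} + 13 \left(7 + 3\right)\right)} = \frac{1}{456 + \left(22 + 10^{2} + 13 \cdot 10\right)} = \frac{1}{456 + \left(22 + 100 + 130\right)} = \frac{1}{456 + 252} = \frac{1}{708}$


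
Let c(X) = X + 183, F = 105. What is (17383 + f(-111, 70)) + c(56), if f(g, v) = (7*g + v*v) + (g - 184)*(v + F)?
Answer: -29880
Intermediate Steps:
c(X) = 183 + X
f(g, v) = v² + 7*g + (-184 + g)*(105 + v) (f(g, v) = (7*g + v*v) + (g - 184)*(v + 105) = (7*g + v²) + (-184 + g)*(105 + v) = (v² + 7*g) + (-184 + g)*(105 + v) = v² + 7*g + (-184 + g)*(105 + v))
(17383 + f(-111, 70)) + c(56) = (17383 + (-19320 + 70² - 184*70 + 112*(-111) - 111*70)) + (183 + 56) = (17383 + (-19320 + 4900 - 12880 - 12432 - 7770)) + 239 = (17383 - 47502) + 239 = -30119 + 239 = -29880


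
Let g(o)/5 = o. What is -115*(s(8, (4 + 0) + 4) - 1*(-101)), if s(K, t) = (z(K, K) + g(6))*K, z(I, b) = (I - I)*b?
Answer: -39215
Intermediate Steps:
z(I, b) = 0 (z(I, b) = 0*b = 0)
g(o) = 5*o
s(K, t) = 30*K (s(K, t) = (0 + 5*6)*K = (0 + 30)*K = 30*K)
-115*(s(8, (4 + 0) + 4) - 1*(-101)) = -115*(30*8 - 1*(-101)) = -115*(240 + 101) = -115*341 = -39215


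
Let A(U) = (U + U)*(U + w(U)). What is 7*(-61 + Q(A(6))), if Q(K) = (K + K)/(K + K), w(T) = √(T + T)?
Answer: -420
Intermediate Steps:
w(T) = √2*√T (w(T) = √(2*T) = √2*√T)
A(U) = 2*U*(U + √2*√U) (A(U) = (U + U)*(U + √2*√U) = (2*U)*(U + √2*√U) = 2*U*(U + √2*√U))
Q(K) = 1 (Q(K) = (2*K)/((2*K)) = (2*K)*(1/(2*K)) = 1)
7*(-61 + Q(A(6))) = 7*(-61 + 1) = 7*(-60) = -420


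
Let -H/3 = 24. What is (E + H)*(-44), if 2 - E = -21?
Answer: 2156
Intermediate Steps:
H = -72 (H = -3*24 = -72)
E = 23 (E = 2 - 1*(-21) = 2 + 21 = 23)
(E + H)*(-44) = (23 - 72)*(-44) = -49*(-44) = 2156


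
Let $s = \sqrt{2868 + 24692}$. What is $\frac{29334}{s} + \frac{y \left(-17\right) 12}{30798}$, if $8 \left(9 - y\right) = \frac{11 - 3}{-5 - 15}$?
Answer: $- \frac{3077}{51330} + \frac{14667 \sqrt{6890}}{6890} \approx 176.64$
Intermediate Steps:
$s = 2 \sqrt{6890}$ ($s = \sqrt{27560} = 2 \sqrt{6890} \approx 166.01$)
$y = \frac{181}{20}$ ($y = 9 - \frac{\left(11 - 3\right) \frac{1}{-5 - 15}}{8} = 9 - \frac{8 \frac{1}{-20}}{8} = 9 - \frac{8 \left(- \frac{1}{20}\right)}{8} = 9 - - \frac{1}{20} = 9 + \frac{1}{20} = \frac{181}{20} \approx 9.05$)
$\frac{29334}{s} + \frac{y \left(-17\right) 12}{30798} = \frac{29334}{2 \sqrt{6890}} + \frac{\frac{181}{20} \left(-17\right) 12}{30798} = 29334 \frac{\sqrt{6890}}{13780} + \left(- \frac{3077}{20}\right) 12 \cdot \frac{1}{30798} = \frac{14667 \sqrt{6890}}{6890} - \frac{3077}{51330} = - \frac{3077}{51330} + \frac{14667 \sqrt{6890}}{6890}$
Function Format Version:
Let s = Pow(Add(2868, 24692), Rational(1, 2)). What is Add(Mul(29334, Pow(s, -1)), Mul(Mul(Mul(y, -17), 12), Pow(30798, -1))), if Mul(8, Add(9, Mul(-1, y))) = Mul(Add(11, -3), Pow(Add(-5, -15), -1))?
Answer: Add(Rational(-3077, 51330), Mul(Rational(14667, 6890), Pow(6890, Rational(1, 2)))) ≈ 176.64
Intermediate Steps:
s = Mul(2, Pow(6890, Rational(1, 2))) (s = Pow(27560, Rational(1, 2)) = Mul(2, Pow(6890, Rational(1, 2))) ≈ 166.01)
y = Rational(181, 20) (y = Add(9, Mul(Rational(-1, 8), Mul(Add(11, -3), Pow(Add(-5, -15), -1)))) = Add(9, Mul(Rational(-1, 8), Mul(8, Pow(-20, -1)))) = Add(9, Mul(Rational(-1, 8), Mul(8, Rational(-1, 20)))) = Add(9, Mul(Rational(-1, 8), Rational(-2, 5))) = Add(9, Rational(1, 20)) = Rational(181, 20) ≈ 9.0500)
Add(Mul(29334, Pow(s, -1)), Mul(Mul(Mul(y, -17), 12), Pow(30798, -1))) = Add(Mul(29334, Pow(Mul(2, Pow(6890, Rational(1, 2))), -1)), Mul(Mul(Mul(Rational(181, 20), -17), 12), Pow(30798, -1))) = Add(Mul(29334, Mul(Rational(1, 13780), Pow(6890, Rational(1, 2)))), Mul(Mul(Rational(-3077, 20), 12), Rational(1, 30798))) = Add(Mul(Rational(14667, 6890), Pow(6890, Rational(1, 2))), Mul(Rational(-9231, 5), Rational(1, 30798))) = Add(Mul(Rational(14667, 6890), Pow(6890, Rational(1, 2))), Rational(-3077, 51330)) = Add(Rational(-3077, 51330), Mul(Rational(14667, 6890), Pow(6890, Rational(1, 2))))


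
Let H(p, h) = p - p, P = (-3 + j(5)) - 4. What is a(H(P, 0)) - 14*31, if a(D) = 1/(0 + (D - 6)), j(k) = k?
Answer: -2605/6 ≈ -434.17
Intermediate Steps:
P = -2 (P = (-3 + 5) - 4 = 2 - 4 = -2)
H(p, h) = 0
a(D) = 1/(-6 + D) (a(D) = 1/(0 + (-6 + D)) = 1/(-6 + D))
a(H(P, 0)) - 14*31 = 1/(-6 + 0) - 14*31 = 1/(-6) - 434 = -⅙ - 434 = -2605/6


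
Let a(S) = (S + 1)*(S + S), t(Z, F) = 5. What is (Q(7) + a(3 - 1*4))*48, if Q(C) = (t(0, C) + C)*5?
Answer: 2880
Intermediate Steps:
Q(C) = 25 + 5*C (Q(C) = (5 + C)*5 = 25 + 5*C)
a(S) = 2*S*(1 + S) (a(S) = (1 + S)*(2*S) = 2*S*(1 + S))
(Q(7) + a(3 - 1*4))*48 = ((25 + 5*7) + 2*(3 - 1*4)*(1 + (3 - 1*4)))*48 = ((25 + 35) + 2*(3 - 4)*(1 + (3 - 4)))*48 = (60 + 2*(-1)*(1 - 1))*48 = (60 + 2*(-1)*0)*48 = (60 + 0)*48 = 60*48 = 2880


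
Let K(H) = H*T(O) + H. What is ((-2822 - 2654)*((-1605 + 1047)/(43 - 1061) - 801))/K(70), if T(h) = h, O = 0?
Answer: 223108668/3563 ≈ 62618.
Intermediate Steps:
K(H) = H (K(H) = H*0 + H = 0 + H = H)
((-2822 - 2654)*((-1605 + 1047)/(43 - 1061) - 801))/K(70) = ((-2822 - 2654)*((-1605 + 1047)/(43 - 1061) - 801))/70 = -5476*(-558/(-1018) - 801)*(1/70) = -5476*(-558*(-1/1018) - 801)*(1/70) = -5476*(279/509 - 801)*(1/70) = -5476*(-407430/509)*(1/70) = (2231086680/509)*(1/70) = 223108668/3563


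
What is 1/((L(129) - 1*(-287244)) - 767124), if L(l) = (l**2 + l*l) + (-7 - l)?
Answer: -1/446734 ≈ -2.2385e-6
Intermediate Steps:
L(l) = -7 - l + 2*l**2 (L(l) = (l**2 + l**2) + (-7 - l) = 2*l**2 + (-7 - l) = -7 - l + 2*l**2)
1/((L(129) - 1*(-287244)) - 767124) = 1/(((-7 - 1*129 + 2*129**2) - 1*(-287244)) - 767124) = 1/(((-7 - 129 + 2*16641) + 287244) - 767124) = 1/(((-7 - 129 + 33282) + 287244) - 767124) = 1/((33146 + 287244) - 767124) = 1/(320390 - 767124) = 1/(-446734) = -1/446734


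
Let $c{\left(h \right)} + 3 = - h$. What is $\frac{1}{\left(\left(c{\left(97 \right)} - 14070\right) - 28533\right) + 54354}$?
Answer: $\frac{1}{11651} \approx 8.583 \cdot 10^{-5}$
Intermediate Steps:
$c{\left(h \right)} = -3 - h$
$\frac{1}{\left(\left(c{\left(97 \right)} - 14070\right) - 28533\right) + 54354} = \frac{1}{\left(\left(\left(-3 - 97\right) - 14070\right) - 28533\right) + 54354} = \frac{1}{\left(\left(-100 - 14070\right) - 28533\right) + 54354} = \frac{1}{\left(-14170 - 28533\right) + 54354} = \frac{1}{-42703 + 54354} = \frac{1}{11651}$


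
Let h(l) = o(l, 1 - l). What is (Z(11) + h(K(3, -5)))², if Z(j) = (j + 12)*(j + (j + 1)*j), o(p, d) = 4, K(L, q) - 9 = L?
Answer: 10843849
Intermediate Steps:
K(L, q) = 9 + L
h(l) = 4
Z(j) = (12 + j)*(j + j*(1 + j)) (Z(j) = (12 + j)*(j + (1 + j)*j) = (12 + j)*(j + j*(1 + j)))
(Z(11) + h(K(3, -5)))² = (11*(24 + 11² + 14*11) + 4)² = (11*(24 + 121 + 154) + 4)² = (11*299 + 4)² = (3289 + 4)² = 3293² = 10843849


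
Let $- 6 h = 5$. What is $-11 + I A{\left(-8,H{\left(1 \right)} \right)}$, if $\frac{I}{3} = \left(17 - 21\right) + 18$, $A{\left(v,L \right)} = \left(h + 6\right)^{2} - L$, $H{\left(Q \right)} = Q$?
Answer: $\frac{6409}{6} \approx 1068.2$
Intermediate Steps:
$h = - \frac{5}{6}$ ($h = \left(- \frac{1}{6}\right) 5 = - \frac{5}{6} \approx -0.83333$)
$A{\left(v,L \right)} = \frac{961}{36} - L$ ($A{\left(v,L \right)} = \left(- \frac{5}{6} + 6\right)^{2} - L = \left(\frac{31}{6}\right)^{2} - L = \frac{961}{36} - L$)
$I = 42$ ($I = 3 \left(\left(17 - 21\right) + 18\right) = 3 \left(-4 + 18\right) = 3 \cdot 14 = 42$)
$-11 + I A{\left(-8,H{\left(1 \right)} \right)} = -11 + 42 \left(\frac{961}{36} - 1\right) = -11 + 42 \cdot \frac{925}{36} = -11 + \frac{6475}{6} = \frac{6409}{6}$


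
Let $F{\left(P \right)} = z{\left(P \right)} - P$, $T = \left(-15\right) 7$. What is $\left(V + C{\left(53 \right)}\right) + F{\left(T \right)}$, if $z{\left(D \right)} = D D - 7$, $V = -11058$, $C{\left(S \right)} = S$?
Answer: $118$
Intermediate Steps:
$z{\left(D \right)} = -7 + D^{2}$ ($z{\left(D \right)} = D^{2} - 7 = -7 + D^{2}$)
$T = -105$
$F{\left(P \right)} = -7 + P^{2} - P$ ($F{\left(P \right)} = \left(-7 + P^{2}\right) - P = -7 + P^{2} - P$)
$\left(V + C{\left(53 \right)}\right) + F{\left(T \right)} = \left(-11058 + 53\right) - \left(-98 - 11025\right) = -11005 + \left(-7 + 11025 + 105\right) = -11005 + 11123 = 118$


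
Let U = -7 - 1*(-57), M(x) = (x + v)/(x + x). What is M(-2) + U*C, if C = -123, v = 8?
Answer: -12303/2 ≈ -6151.5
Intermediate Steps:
M(x) = (8 + x)/(2*x) (M(x) = (x + 8)/(x + x) = (8 + x)/((2*x)) = (8 + x)*(1/(2*x)) = (8 + x)/(2*x))
U = 50 (U = -7 + 57 = 50)
M(-2) + U*C = (1/2)*(8 - 2)/(-2) + 50*(-123) = (1/2)*(-1/2)*6 - 6150 = -3/2 - 6150 = -12303/2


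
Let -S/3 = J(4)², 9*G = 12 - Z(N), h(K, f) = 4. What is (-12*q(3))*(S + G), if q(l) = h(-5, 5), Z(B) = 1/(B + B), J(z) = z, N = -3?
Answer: 20152/9 ≈ 2239.1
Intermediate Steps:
Z(B) = 1/(2*B)
q(l) = 4
G = 73/54 (G = (12 - 1/(2*(-3)))/9 = (12 - (-1)/(2*3))/9 = (12 - 1*(-⅙))/9 = (12 + ⅙)/9 = (⅑)*(73/6) = 73/54 ≈ 1.3519)
S = -48 (S = -3*4² = -3*16 = -48)
(-12*q(3))*(S + G) = (-12*4)*(-48 + 73/54) = -48*(-2519/54) = 20152/9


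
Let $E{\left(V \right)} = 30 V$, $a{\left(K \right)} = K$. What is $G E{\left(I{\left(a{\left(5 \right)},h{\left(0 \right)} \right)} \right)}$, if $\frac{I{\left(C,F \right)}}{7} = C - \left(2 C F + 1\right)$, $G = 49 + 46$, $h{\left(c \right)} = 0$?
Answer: $79800$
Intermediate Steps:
$G = 95$
$I{\left(C,F \right)} = -7 + 7 C - 14 C F$ ($I{\left(C,F \right)} = 7 \left(C - \left(2 C F + 1\right)\right) = 7 \left(C - \left(1 + 2 C F\right)\right) = 7 \left(-1 + C - 2 C F\right) = -7 + 7 C - 14 C F$)
$G E{\left(I{\left(a{\left(5 \right)},h{\left(0 \right)} \right)} \right)} = 95 \cdot 30 \left(-7 + 7 \cdot 5 - 70 \cdot 0\right) = 95 \cdot 30 \left(-7 + 35 + 0\right) = 95 \cdot 30 \cdot 28 = 95 \cdot 840 = 79800$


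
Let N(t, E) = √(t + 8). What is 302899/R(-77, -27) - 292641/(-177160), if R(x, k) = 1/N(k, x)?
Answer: 292641/177160 + 302899*I*√19 ≈ 1.6518 + 1.3203e+6*I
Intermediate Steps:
N(t, E) = √(8 + t)
R(x, k) = (8 + k)^(-½) (R(x, k) = 1/(√(8 + k)) = (8 + k)^(-½))
302899/R(-77, -27) - 292641/(-177160) = 302899/((8 - 27)^(-½)) - 292641/(-177160) = 302899/((-19)^(-½)) - 292641*(-1/177160) = 302899/((-I*√19/19)) + 292641/177160 = 302899*(I*√19) + 292641/177160 = 302899*I*√19 + 292641/177160 = 292641/177160 + 302899*I*√19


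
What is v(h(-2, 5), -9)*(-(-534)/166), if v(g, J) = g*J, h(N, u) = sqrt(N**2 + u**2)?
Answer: -2403*sqrt(29)/83 ≈ -155.91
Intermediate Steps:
v(g, J) = J*g
v(h(-2, 5), -9)*(-(-534)/166) = (-9*sqrt((-2)**2 + 5**2))*(-(-534)/166) = (-9*sqrt(4 + 25))*(-(-534)/166) = (-9*sqrt(29))*(-1*(-267/83)) = -9*sqrt(29)*(267/83) = -2403*sqrt(29)/83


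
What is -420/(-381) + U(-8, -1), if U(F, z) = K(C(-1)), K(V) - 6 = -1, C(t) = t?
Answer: 775/127 ≈ 6.1024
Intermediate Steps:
K(V) = 5 (K(V) = 6 - 1 = 5)
U(F, z) = 5
-420/(-381) + U(-8, -1) = -420/(-381) + 5 = -420*(-1/381) + 5 = 140/127 + 5 = 775/127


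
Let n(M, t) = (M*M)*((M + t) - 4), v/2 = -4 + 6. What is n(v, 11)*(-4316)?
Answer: -759616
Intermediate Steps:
v = 4 (v = 2*(-4 + 6) = 2*2 = 4)
n(M, t) = M**2*(-4 + M + t)
n(v, 11)*(-4316) = (4**2*(-4 + 4 + 11))*(-4316) = (16*11)*(-4316) = 176*(-4316) = -759616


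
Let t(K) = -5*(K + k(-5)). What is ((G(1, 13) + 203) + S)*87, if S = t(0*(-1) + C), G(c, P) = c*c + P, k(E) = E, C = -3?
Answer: 22359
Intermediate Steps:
t(K) = 25 - 5*K (t(K) = -5*(K - 5) = -5*(-5 + K) = 25 - 5*K)
G(c, P) = P + c² (G(c, P) = c² + P = P + c²)
S = 40 (S = 25 - 5*(0*(-1) - 3) = 25 - 5*(0 - 3) = 25 - 5*(-3) = 25 + 15 = 40)
((G(1, 13) + 203) + S)*87 = (((13 + 1²) + 203) + 40)*87 = (((13 + 1) + 203) + 40)*87 = ((14 + 203) + 40)*87 = (217 + 40)*87 = 257*87 = 22359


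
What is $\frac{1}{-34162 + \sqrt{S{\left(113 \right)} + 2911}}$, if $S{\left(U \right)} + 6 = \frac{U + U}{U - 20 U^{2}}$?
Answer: $- \frac{77171958}{2636341866803} - \frac{3 \sqrt{1647160643}}{2636341866803} \approx -2.9319 \cdot 10^{-5}$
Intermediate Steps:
$S{\left(U \right)} = -6 + \frac{2 U}{U - 20 U^{2}}$ ($S{\left(U \right)} = -6 + \frac{U + U}{U - 20 U^{2}} = -6 + \frac{2 U}{U - 20 U^{2}}$)
$\frac{1}{-34162 + \sqrt{S{\left(113 \right)} + 2911}} = \frac{1}{-34162 + \sqrt{\frac{4 \left(1 - 3390\right)}{-1 + 20 \cdot 113} + 2911}} = \frac{1}{-34162 + \sqrt{\frac{4 \left(1 - 3390\right)}{-1 + 2260} + 2911}} = \frac{1}{-34162 + \sqrt{4 \cdot \frac{1}{2259} \left(-3389\right) + 2911}} = \frac{1}{-34162 + \sqrt{- \frac{13556}{2259} + 2911}} = \frac{1}{-34162 + \sqrt{\frac{6562393}{2259}}} = \frac{1}{-34162 + \frac{\sqrt{1647160643}}{753}}$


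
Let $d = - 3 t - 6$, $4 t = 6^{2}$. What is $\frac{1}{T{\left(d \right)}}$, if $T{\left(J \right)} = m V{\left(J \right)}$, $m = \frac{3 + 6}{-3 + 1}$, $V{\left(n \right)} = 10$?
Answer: $- \frac{1}{45} \approx -0.022222$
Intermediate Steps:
$t = 9$ ($t = \frac{6^{2}}{4} = \frac{1}{4} \cdot 36 = 9$)
$m = - \frac{9}{2}$ ($m = \frac{9}{-2} = 9 \left(- \frac{1}{2}\right) = - \frac{9}{2} \approx -4.5$)
$d = -33$ ($d = \left(-3\right) 9 - 6 = -27 - 6 = -33$)
$T{\left(J \right)} = -45$ ($T{\left(J \right)} = \left(- \frac{9}{2}\right) 10 = -45$)
$\frac{1}{T{\left(d \right)}} = \frac{1}{-45} = - \frac{1}{45}$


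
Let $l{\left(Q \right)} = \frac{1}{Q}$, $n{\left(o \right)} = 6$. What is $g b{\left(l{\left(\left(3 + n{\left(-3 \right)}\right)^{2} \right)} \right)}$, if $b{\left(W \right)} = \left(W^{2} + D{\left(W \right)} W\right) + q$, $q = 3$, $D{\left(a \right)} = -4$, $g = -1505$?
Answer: $- \frac{29136800}{6561} \approx -4440.9$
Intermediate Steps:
$b{\left(W \right)} = 3 + W^{2} - 4 W$ ($b{\left(W \right)} = \left(W^{2} - 4 W\right) + 3 = 3 + W^{2} - 4 W$)
$g b{\left(l{\left(\left(3 + n{\left(-3 \right)}\right)^{2} \right)} \right)} = - 1505 \left(3 + \left(\frac{1}{\left(3 + 6\right)^{2}}\right)^{2} - \frac{4}{\left(3 + 6\right)^{2}}\right) = - 1505 \left(3 + \left(\frac{1}{9^{2}}\right)^{2} - \frac{4}{9^{2}}\right) = - 1505 \left(3 + \left(\frac{1}{81}\right)^{2} - \frac{4}{81}\right) = - 1505 \left(3 + \frac{1}{6561} - \frac{4}{81}\right) = \left(-1505\right) \frac{19360}{6561} = - \frac{29136800}{6561}$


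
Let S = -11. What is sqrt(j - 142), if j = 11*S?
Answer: I*sqrt(263) ≈ 16.217*I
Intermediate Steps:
j = -121 (j = 11*(-11) = -121)
sqrt(j - 142) = sqrt(-121 - 142) = sqrt(-263) = I*sqrt(263)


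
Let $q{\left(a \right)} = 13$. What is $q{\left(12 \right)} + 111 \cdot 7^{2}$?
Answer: $5452$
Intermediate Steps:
$q{\left(12 \right)} + 111 \cdot 7^{2} = 13 + 111 \cdot 7^{2} = 13 + 111 \cdot 49 = 13 + 5439 = 5452$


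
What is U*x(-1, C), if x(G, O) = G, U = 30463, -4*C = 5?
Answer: -30463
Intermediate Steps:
C = -5/4 (C = -¼*5 = -5/4 ≈ -1.2500)
U*x(-1, C) = 30463*(-1) = -30463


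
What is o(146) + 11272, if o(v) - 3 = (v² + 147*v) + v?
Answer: 54199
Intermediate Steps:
o(v) = 3 + v² + 148*v (o(v) = 3 + ((v² + 147*v) + v) = 3 + (v² + 148*v) = 3 + v² + 148*v)
o(146) + 11272 = (3 + 146² + 148*146) + 11272 = (3 + 21316 + 21608) + 11272 = 42927 + 11272 = 54199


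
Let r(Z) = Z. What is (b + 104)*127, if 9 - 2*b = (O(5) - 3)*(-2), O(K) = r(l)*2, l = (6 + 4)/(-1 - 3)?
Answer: 25527/2 ≈ 12764.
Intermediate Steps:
l = -5/2 (l = 10/(-4) = 10*(-¼) = -5/2 ≈ -2.5000)
O(K) = -5 (O(K) = -5/2*2 = -5)
b = -7/2 (b = 9/2 - (-5 - 3)*(-2)/2 = 9/2 - (-4)*(-2) = 9/2 - ½*16 = 9/2 - 8 = -7/2 ≈ -3.5000)
(b + 104)*127 = (-7/2 + 104)*127 = (201/2)*127 = 25527/2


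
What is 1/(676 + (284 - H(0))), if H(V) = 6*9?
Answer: 1/906 ≈ 0.0011038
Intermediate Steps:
H(V) = 54
1/(676 + (284 - H(0))) = 1/(676 + (284 - 1*54)) = 1/(676 + (284 - 54)) = 1/(676 + 230) = 1/906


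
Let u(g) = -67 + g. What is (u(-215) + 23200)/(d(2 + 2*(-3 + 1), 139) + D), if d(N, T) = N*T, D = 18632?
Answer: 1637/1311 ≈ 1.2487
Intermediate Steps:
(u(-215) + 23200)/(d(2 + 2*(-3 + 1), 139) + D) = ((-67 - 215) + 23200)/((2 + 2*(-3 + 1))*139 + 18632) = (-282 + 23200)/((2 + 2*(-2))*139 + 18632) = 22918/((2 - 4)*139 + 18632) = 22918/(-2*139 + 18632) = 22918/(-278 + 18632) = 22918/18354 = 22918*(1/18354) = 1637/1311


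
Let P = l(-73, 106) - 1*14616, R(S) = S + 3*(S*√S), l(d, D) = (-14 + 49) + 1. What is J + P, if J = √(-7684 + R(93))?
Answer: -14580 + I*√(7591 - 279*√93) ≈ -14580.0 + 70.003*I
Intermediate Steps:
l(d, D) = 36 (l(d, D) = 35 + 1 = 36)
R(S) = S + 3*S^(3/2)
J = √(-7591 + 279*√93) (J = √(-7684 + (93 + 3*93^(3/2))) = √(-7684 + (93 + 3*(93*√93))) = √(-7684 + (93 + 279*√93)) = √(-7591 + 279*√93) ≈ 70.003*I)
P = -14580 (P = 36 - 1*14616 = 36 - 14616 = -14580)
J + P = √(-7591 + 279*√93) - 14580 = -14580 + √(-7591 + 279*√93)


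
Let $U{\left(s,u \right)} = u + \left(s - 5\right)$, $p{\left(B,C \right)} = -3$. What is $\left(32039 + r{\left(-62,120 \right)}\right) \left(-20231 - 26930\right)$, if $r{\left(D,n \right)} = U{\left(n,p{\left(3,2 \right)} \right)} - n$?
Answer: $-1510613991$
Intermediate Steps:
$U{\left(s,u \right)} = -5 + s + u$ ($U{\left(s,u \right)} = u + \left(-5 + s\right) = -5 + s + u$)
$r{\left(D,n \right)} = -8$ ($r{\left(D,n \right)} = \left(-5 + n - 3\right) - n = \left(-8 + n\right) - n = -8$)
$\left(32039 + r{\left(-62,120 \right)}\right) \left(-20231 - 26930\right) = \left(32039 - 8\right) \left(-20231 - 26930\right) = 32031 \left(-47161\right) = -1510613991$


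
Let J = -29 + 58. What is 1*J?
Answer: 29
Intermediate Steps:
J = 29
1*J = 1*29 = 29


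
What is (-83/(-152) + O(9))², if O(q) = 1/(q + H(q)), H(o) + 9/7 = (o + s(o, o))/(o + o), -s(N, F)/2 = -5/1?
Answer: 12291491689/28210561600 ≈ 0.43571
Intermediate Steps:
s(N, F) = 10 (s(N, F) = -(-10)/1 = -(-10) = -2*(-5) = 10)
H(o) = -9/7 + (10 + o)/(2*o) (H(o) = -9/7 + (o + 10)/(o + o) = -9/7 + (10 + o)/((2*o)) = -9/7 + (10 + o)*(1/(2*o)) = -9/7 + (10 + o)/(2*o))
O(q) = 1/(-11/14 + q + 5/q) (O(q) = 1/(q + (-11/14 + 5/q)) = 1/(-11/14 + q + 5/q))
(-83/(-152) + O(9))² = (-83/(-152) + 14*9/(70 + 9*(-11 + 14*9)))² = (-83*(-1/152) + 14*9/(70 + 9*(-11 + 126)))² = (83/152 + 14*9/(70 + 9*115))² = (83/152 + 14*9/(70 + 1035))² = (83/152 + 14*9/1105)² = (83/152 + 14*9*(1/1105))² = (83/152 + 126/1105)² = (110867/167960)² = 12291491689/28210561600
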